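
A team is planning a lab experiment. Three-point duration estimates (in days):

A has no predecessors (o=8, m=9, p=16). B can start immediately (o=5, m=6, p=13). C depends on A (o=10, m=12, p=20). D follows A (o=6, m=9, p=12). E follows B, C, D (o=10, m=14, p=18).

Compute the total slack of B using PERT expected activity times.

16 days

te_A = (8 + 4·9 + 16)/6 = 60/6 = 10
te_B = (5 + 4·6 + 13)/6 = 42/6 = 7
te_C = (10 + 4·12 + 20)/6 = 78/6 = 13
te_D = (6 + 4·9 + 12)/6 = 54/6 = 9
te_E = (10 + 4·14 + 18)/6 = 84/6 = 14

Forward pass:
ES_A = 0; EF_A = 10
ES_B = 0; EF_B = 7
ES_C = 10; EF_C = 10+13 = 23
ES_D = 10; EF_D = 10+9 = 19
ES_E = max(EF_B=7, EF_C=23, EF_D=19) = 23; EF_E = 23+14 = 37
Expected project duration μ = 37 days. Critical path: A → C → E.

Backward pass:
LF_E = 37; LS_E = 37−14 = 23
LF_D = LS_E = 23; LS_D = 23−9 = 14
LF_C = LS_E = 23; LS_C = 23−13 = 10
LF_B = LS_E = 23; LS_B = 23−7 = 16
LF_A = min(LS_C=10, LS_D=14) = 10; LS_A = 10−10 = 0
Slack_B = LS_B − ES_B = 16 − 0 = 16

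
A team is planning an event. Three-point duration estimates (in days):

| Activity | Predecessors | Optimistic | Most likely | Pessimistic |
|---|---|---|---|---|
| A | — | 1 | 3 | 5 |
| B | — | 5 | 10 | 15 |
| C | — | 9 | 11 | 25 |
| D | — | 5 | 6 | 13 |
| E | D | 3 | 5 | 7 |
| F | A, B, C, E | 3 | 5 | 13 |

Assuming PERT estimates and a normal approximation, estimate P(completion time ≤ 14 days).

0.056

te_A = (1 + 4·3 + 5)/6 = 18/6 = 3; σ²_A = ((5−1)/6)² = 0.444
te_B = (5 + 4·10 + 15)/6 = 60/6 = 10; σ²_B = ((15−5)/6)² = 2.778
te_C = (9 + 4·11 + 25)/6 = 78/6 = 13; σ²_C = ((25−9)/6)² = 7.111
te_D = (5 + 4·6 + 13)/6 = 42/6 = 7; σ²_D = ((13−5)/6)² = 1.778
te_E = (3 + 4·5 + 7)/6 = 30/6 = 5; σ²_E = ((7−3)/6)² = 0.444
te_F = (3 + 4·5 + 13)/6 = 36/6 = 6; σ²_F = ((13−3)/6)² = 2.778

Forward pass:
ES_A = 0; EF_A = 3
ES_B = 0; EF_B = 10
ES_C = 0; EF_C = 13
ES_D = 0; EF_D = 7
ES_E = 7; EF_E = 7+5 = 12
ES_F = max(EF_A=3, EF_B=10, EF_C=13, EF_E=12) = 13; EF_F = 13+6 = 19
Expected project duration μ = 19 days. Critical path: C → F.

Variance along critical path = 7.111 + 2.778 = 9.889; σ = √9.889 = 3.145 days.
Z = (14 − 19) / 3.145 = -1.590
P(T ≤ 14) = Φ(-1.590) ≈ 0.056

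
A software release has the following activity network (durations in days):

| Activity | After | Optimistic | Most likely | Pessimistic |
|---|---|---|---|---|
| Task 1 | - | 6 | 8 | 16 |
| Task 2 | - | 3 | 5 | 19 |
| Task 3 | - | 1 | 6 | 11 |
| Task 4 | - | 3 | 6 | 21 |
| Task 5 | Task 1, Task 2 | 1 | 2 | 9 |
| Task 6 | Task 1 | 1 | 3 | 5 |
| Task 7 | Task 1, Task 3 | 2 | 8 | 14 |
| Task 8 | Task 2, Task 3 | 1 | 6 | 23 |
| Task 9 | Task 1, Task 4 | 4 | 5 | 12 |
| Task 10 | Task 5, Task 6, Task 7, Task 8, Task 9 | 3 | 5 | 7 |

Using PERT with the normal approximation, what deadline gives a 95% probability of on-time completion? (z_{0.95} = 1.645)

te_Task 1 = (6 + 4·8 + 16)/6 = 54/6 = 9; σ²_Task 1 = ((16−6)/6)² = 2.778
te_Task 2 = (3 + 4·5 + 19)/6 = 42/6 = 7; σ²_Task 2 = ((19−3)/6)² = 7.111
te_Task 3 = (1 + 4·6 + 11)/6 = 36/6 = 6; σ²_Task 3 = ((11−1)/6)² = 2.778
te_Task 4 = (3 + 4·6 + 21)/6 = 48/6 = 8; σ²_Task 4 = ((21−3)/6)² = 9.000
te_Task 5 = (1 + 4·2 + 9)/6 = 18/6 = 3; σ²_Task 5 = ((9−1)/6)² = 1.778
te_Task 6 = (1 + 4·3 + 5)/6 = 18/6 = 3; σ²_Task 6 = ((5−1)/6)² = 0.444
te_Task 7 = (2 + 4·8 + 14)/6 = 48/6 = 8; σ²_Task 7 = ((14−2)/6)² = 4.000
te_Task 8 = (1 + 4·6 + 23)/6 = 48/6 = 8; σ²_Task 8 = ((23−1)/6)² = 13.444
te_Task 9 = (4 + 4·5 + 12)/6 = 36/6 = 6; σ²_Task 9 = ((12−4)/6)² = 1.778
te_Task 10 = (3 + 4·5 + 7)/6 = 30/6 = 5; σ²_Task 10 = ((7−3)/6)² = 0.444

Forward pass:
ES_Task 1 = 0; EF_Task 1 = 9
ES_Task 2 = 0; EF_Task 2 = 7
ES_Task 3 = 0; EF_Task 3 = 6
ES_Task 4 = 0; EF_Task 4 = 8
ES_Task 5 = max(EF_Task 1=9, EF_Task 2=7) = 9; EF_Task 5 = 9+3 = 12
ES_Task 6 = 9; EF_Task 6 = 9+3 = 12
ES_Task 7 = max(EF_Task 1=9, EF_Task 3=6) = 9; EF_Task 7 = 9+8 = 17
ES_Task 8 = max(EF_Task 2=7, EF_Task 3=6) = 7; EF_Task 8 = 7+8 = 15
ES_Task 9 = max(EF_Task 1=9, EF_Task 4=8) = 9; EF_Task 9 = 9+6 = 15
ES_Task 10 = max(EF_Task 5=12, EF_Task 6=12, EF_Task 7=17, EF_Task 8=15, EF_Task 9=15) = 17; EF_Task 10 = 17+5 = 22
Expected project duration μ = 22 days. Critical path: Task 1 → Task 7 → Task 10.

Variance along critical path = 2.778 + 4.000 + 0.444 = 7.222; σ = 2.687 days.
D = μ + z·σ = 22 + 1.645·2.687 = 26.4 days

26.4 days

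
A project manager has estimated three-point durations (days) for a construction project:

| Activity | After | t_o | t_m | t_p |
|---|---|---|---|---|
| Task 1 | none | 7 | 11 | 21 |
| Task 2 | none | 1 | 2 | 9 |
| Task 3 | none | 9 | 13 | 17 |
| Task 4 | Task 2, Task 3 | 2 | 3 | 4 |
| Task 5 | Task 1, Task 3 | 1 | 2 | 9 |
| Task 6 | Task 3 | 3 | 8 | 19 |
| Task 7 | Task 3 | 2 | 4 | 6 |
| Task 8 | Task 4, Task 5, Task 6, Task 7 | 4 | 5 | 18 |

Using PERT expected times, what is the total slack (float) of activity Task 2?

te_Task 1 = (7 + 4·11 + 21)/6 = 72/6 = 12
te_Task 2 = (1 + 4·2 + 9)/6 = 18/6 = 3
te_Task 3 = (9 + 4·13 + 17)/6 = 78/6 = 13
te_Task 4 = (2 + 4·3 + 4)/6 = 18/6 = 3
te_Task 5 = (1 + 4·2 + 9)/6 = 18/6 = 3
te_Task 6 = (3 + 4·8 + 19)/6 = 54/6 = 9
te_Task 7 = (2 + 4·4 + 6)/6 = 24/6 = 4
te_Task 8 = (4 + 4·5 + 18)/6 = 42/6 = 7

Forward pass:
ES_Task 1 = 0; EF_Task 1 = 12
ES_Task 2 = 0; EF_Task 2 = 3
ES_Task 3 = 0; EF_Task 3 = 13
ES_Task 4 = max(EF_Task 2=3, EF_Task 3=13) = 13; EF_Task 4 = 13+3 = 16
ES_Task 5 = max(EF_Task 1=12, EF_Task 3=13) = 13; EF_Task 5 = 13+3 = 16
ES_Task 6 = 13; EF_Task 6 = 13+9 = 22
ES_Task 7 = 13; EF_Task 7 = 13+4 = 17
ES_Task 8 = max(EF_Task 4=16, EF_Task 5=16, EF_Task 6=22, EF_Task 7=17) = 22; EF_Task 8 = 22+7 = 29
Expected project duration μ = 29 days. Critical path: Task 3 → Task 6 → Task 8.

Backward pass:
LF_Task 8 = 29; LS_Task 8 = 29−7 = 22
LF_Task 7 = LS_Task 8 = 22; LS_Task 7 = 22−4 = 18
LF_Task 6 = LS_Task 8 = 22; LS_Task 6 = 22−9 = 13
LF_Task 5 = LS_Task 8 = 22; LS_Task 5 = 22−3 = 19
LF_Task 4 = LS_Task 8 = 22; LS_Task 4 = 22−3 = 19
LF_Task 3 = min(LS_Task 4=19, LS_Task 5=19, LS_Task 6=13, LS_Task 7=18) = 13; LS_Task 3 = 13−13 = 0
LF_Task 2 = LS_Task 4 = 19; LS_Task 2 = 19−3 = 16
LF_Task 1 = LS_Task 5 = 19; LS_Task 1 = 19−12 = 7
Slack_Task 2 = LS_Task 2 − ES_Task 2 = 16 − 0 = 16

16 days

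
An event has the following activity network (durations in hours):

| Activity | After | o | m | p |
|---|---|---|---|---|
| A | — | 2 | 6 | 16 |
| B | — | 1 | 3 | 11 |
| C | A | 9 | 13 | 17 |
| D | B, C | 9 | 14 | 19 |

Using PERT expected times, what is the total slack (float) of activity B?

te_A = (2 + 4·6 + 16)/6 = 42/6 = 7
te_B = (1 + 4·3 + 11)/6 = 24/6 = 4
te_C = (9 + 4·13 + 17)/6 = 78/6 = 13
te_D = (9 + 4·14 + 19)/6 = 84/6 = 14

Forward pass:
ES_A = 0; EF_A = 7
ES_B = 0; EF_B = 4
ES_C = 7; EF_C = 7+13 = 20
ES_D = max(EF_B=4, EF_C=20) = 20; EF_D = 20+14 = 34
Expected project duration μ = 34 hours. Critical path: A → C → D.

Backward pass:
LF_D = 34; LS_D = 34−14 = 20
LF_C = LS_D = 20; LS_C = 20−13 = 7
LF_B = LS_D = 20; LS_B = 20−4 = 16
LF_A = LS_C = 7; LS_A = 7−7 = 0
Slack_B = LS_B − ES_B = 16 − 0 = 16

16 hours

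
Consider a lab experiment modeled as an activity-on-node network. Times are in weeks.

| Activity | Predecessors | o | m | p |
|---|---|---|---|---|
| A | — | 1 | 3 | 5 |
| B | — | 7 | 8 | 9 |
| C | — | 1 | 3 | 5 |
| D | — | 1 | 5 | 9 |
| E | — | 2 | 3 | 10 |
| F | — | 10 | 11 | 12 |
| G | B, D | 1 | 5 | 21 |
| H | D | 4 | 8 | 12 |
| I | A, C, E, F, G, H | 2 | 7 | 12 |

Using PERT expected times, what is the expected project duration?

te_A = (1 + 4·3 + 5)/6 = 18/6 = 3
te_B = (7 + 4·8 + 9)/6 = 48/6 = 8
te_C = (1 + 4·3 + 5)/6 = 18/6 = 3
te_D = (1 + 4·5 + 9)/6 = 30/6 = 5
te_E = (2 + 4·3 + 10)/6 = 24/6 = 4
te_F = (10 + 4·11 + 12)/6 = 66/6 = 11
te_G = (1 + 4·5 + 21)/6 = 42/6 = 7
te_H = (4 + 4·8 + 12)/6 = 48/6 = 8
te_I = (2 + 4·7 + 12)/6 = 42/6 = 7

Forward pass:
ES_A = 0; EF_A = 3
ES_B = 0; EF_B = 8
ES_C = 0; EF_C = 3
ES_D = 0; EF_D = 5
ES_E = 0; EF_E = 4
ES_F = 0; EF_F = 11
ES_G = max(EF_B=8, EF_D=5) = 8; EF_G = 8+7 = 15
ES_H = 5; EF_H = 5+8 = 13
ES_I = max(EF_A=3, EF_C=3, EF_E=4, EF_F=11, EF_G=15, EF_H=13) = 15; EF_I = 15+7 = 22
Expected project duration μ = 22 weeks. Critical path: B → G → I.

22 weeks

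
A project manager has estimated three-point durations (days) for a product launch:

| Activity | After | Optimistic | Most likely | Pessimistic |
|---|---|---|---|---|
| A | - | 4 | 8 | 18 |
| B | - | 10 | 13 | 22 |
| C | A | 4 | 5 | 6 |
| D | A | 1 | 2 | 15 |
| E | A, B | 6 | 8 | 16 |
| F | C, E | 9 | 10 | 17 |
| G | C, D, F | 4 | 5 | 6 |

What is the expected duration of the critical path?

39 days

te_A = (4 + 4·8 + 18)/6 = 54/6 = 9
te_B = (10 + 4·13 + 22)/6 = 84/6 = 14
te_C = (4 + 4·5 + 6)/6 = 30/6 = 5
te_D = (1 + 4·2 + 15)/6 = 24/6 = 4
te_E = (6 + 4·8 + 16)/6 = 54/6 = 9
te_F = (9 + 4·10 + 17)/6 = 66/6 = 11
te_G = (4 + 4·5 + 6)/6 = 30/6 = 5

Forward pass:
ES_A = 0; EF_A = 9
ES_B = 0; EF_B = 14
ES_C = 9; EF_C = 9+5 = 14
ES_D = 9; EF_D = 9+4 = 13
ES_E = max(EF_A=9, EF_B=14) = 14; EF_E = 14+9 = 23
ES_F = max(EF_C=14, EF_E=23) = 23; EF_F = 23+11 = 34
ES_G = max(EF_C=14, EF_D=13, EF_F=34) = 34; EF_G = 34+5 = 39
Expected project duration μ = 39 days. Critical path: B → E → F → G.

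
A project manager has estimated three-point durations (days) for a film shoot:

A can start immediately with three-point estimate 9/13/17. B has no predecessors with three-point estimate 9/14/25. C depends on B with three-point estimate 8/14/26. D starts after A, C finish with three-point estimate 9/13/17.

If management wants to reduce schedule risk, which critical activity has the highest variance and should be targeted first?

te_A = (9 + 4·13 + 17)/6 = 78/6 = 13; σ²_A = ((17−9)/6)² = 1.778
te_B = (9 + 4·14 + 25)/6 = 90/6 = 15; σ²_B = ((25−9)/6)² = 7.111
te_C = (8 + 4·14 + 26)/6 = 90/6 = 15; σ²_C = ((26−8)/6)² = 9.000
te_D = (9 + 4·13 + 17)/6 = 78/6 = 13; σ²_D = ((17−9)/6)² = 1.778

Forward pass:
ES_A = 0; EF_A = 13
ES_B = 0; EF_B = 15
ES_C = 15; EF_C = 15+15 = 30
ES_D = max(EF_A=13, EF_C=30) = 30; EF_D = 30+13 = 43
Expected project duration μ = 43 days. Critical path: B → C → D.

Variances on critical path: σ²_B=7.111, σ²_C=9.000, σ²_D=1.778.
Largest is σ²_C = 9.000.

C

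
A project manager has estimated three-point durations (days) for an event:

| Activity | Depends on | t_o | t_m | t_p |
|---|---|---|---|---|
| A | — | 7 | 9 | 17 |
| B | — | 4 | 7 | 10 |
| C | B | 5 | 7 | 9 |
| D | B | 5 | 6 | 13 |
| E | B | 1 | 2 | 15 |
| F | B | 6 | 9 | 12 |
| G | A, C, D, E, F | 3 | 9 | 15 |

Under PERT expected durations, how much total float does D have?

2 days

te_A = (7 + 4·9 + 17)/6 = 60/6 = 10
te_B = (4 + 4·7 + 10)/6 = 42/6 = 7
te_C = (5 + 4·7 + 9)/6 = 42/6 = 7
te_D = (5 + 4·6 + 13)/6 = 42/6 = 7
te_E = (1 + 4·2 + 15)/6 = 24/6 = 4
te_F = (6 + 4·9 + 12)/6 = 54/6 = 9
te_G = (3 + 4·9 + 15)/6 = 54/6 = 9

Forward pass:
ES_A = 0; EF_A = 10
ES_B = 0; EF_B = 7
ES_C = 7; EF_C = 7+7 = 14
ES_D = 7; EF_D = 7+7 = 14
ES_E = 7; EF_E = 7+4 = 11
ES_F = 7; EF_F = 7+9 = 16
ES_G = max(EF_A=10, EF_C=14, EF_D=14, EF_E=11, EF_F=16) = 16; EF_G = 16+9 = 25
Expected project duration μ = 25 days. Critical path: B → F → G.

Backward pass:
LF_G = 25; LS_G = 25−9 = 16
LF_F = LS_G = 16; LS_F = 16−9 = 7
LF_E = LS_G = 16; LS_E = 16−4 = 12
LF_D = LS_G = 16; LS_D = 16−7 = 9
LF_C = LS_G = 16; LS_C = 16−7 = 9
LF_B = min(LS_C=9, LS_D=9, LS_E=12, LS_F=7) = 7; LS_B = 7−7 = 0
LF_A = LS_G = 16; LS_A = 16−10 = 6
Slack_D = LS_D − ES_D = 9 − 7 = 2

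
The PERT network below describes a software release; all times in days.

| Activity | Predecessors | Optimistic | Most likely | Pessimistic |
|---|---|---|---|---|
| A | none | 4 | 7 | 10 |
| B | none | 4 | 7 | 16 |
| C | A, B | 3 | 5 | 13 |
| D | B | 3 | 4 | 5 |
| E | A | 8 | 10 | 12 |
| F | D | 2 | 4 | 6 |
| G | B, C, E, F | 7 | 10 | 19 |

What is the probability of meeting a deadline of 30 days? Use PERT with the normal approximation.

0.804

te_A = (4 + 4·7 + 10)/6 = 42/6 = 7; σ²_A = ((10−4)/6)² = 1.000
te_B = (4 + 4·7 + 16)/6 = 48/6 = 8; σ²_B = ((16−4)/6)² = 4.000
te_C = (3 + 4·5 + 13)/6 = 36/6 = 6; σ²_C = ((13−3)/6)² = 2.778
te_D = (3 + 4·4 + 5)/6 = 24/6 = 4; σ²_D = ((5−3)/6)² = 0.111
te_E = (8 + 4·10 + 12)/6 = 60/6 = 10; σ²_E = ((12−8)/6)² = 0.444
te_F = (2 + 4·4 + 6)/6 = 24/6 = 4; σ²_F = ((6−2)/6)² = 0.444
te_G = (7 + 4·10 + 19)/6 = 66/6 = 11; σ²_G = ((19−7)/6)² = 4.000

Forward pass:
ES_A = 0; EF_A = 7
ES_B = 0; EF_B = 8
ES_C = max(EF_A=7, EF_B=8) = 8; EF_C = 8+6 = 14
ES_D = 8; EF_D = 8+4 = 12
ES_E = 7; EF_E = 7+10 = 17
ES_F = 12; EF_F = 12+4 = 16
ES_G = max(EF_B=8, EF_C=14, EF_E=17, EF_F=16) = 17; EF_G = 17+11 = 28
Expected project duration μ = 28 days. Critical path: A → E → G.

Variance along critical path = 1.000 + 0.444 + 4.000 = 5.444; σ = √5.444 = 2.333 days.
Z = (30 − 28) / 2.333 = 0.857
P(T ≤ 30) = Φ(0.857) ≈ 0.804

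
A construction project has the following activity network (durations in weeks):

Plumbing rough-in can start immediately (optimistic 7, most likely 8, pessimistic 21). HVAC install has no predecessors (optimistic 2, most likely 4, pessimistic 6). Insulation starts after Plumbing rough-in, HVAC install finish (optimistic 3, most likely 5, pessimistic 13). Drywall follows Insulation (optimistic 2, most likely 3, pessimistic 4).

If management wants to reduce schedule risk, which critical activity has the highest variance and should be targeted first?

Plumbing rough-in

te_Plumbing rough-in = (7 + 4·8 + 21)/6 = 60/6 = 10; σ²_Plumbing rough-in = ((21−7)/6)² = 5.444
te_HVAC install = (2 + 4·4 + 6)/6 = 24/6 = 4; σ²_HVAC install = ((6−2)/6)² = 0.444
te_Insulation = (3 + 4·5 + 13)/6 = 36/6 = 6; σ²_Insulation = ((13−3)/6)² = 2.778
te_Drywall = (2 + 4·3 + 4)/6 = 18/6 = 3; σ²_Drywall = ((4−2)/6)² = 0.111

Forward pass:
ES_Plumbing rough-in = 0; EF_Plumbing rough-in = 10
ES_HVAC install = 0; EF_HVAC install = 4
ES_Insulation = max(EF_Plumbing rough-in=10, EF_HVAC install=4) = 10; EF_Insulation = 10+6 = 16
ES_Drywall = 16; EF_Drywall = 16+3 = 19
Expected project duration μ = 19 weeks. Critical path: Plumbing rough-in → Insulation → Drywall.

Variances on critical path: σ²_Plumbing rough-in=5.444, σ²_Insulation=2.778, σ²_Drywall=0.111.
Largest is σ²_Plumbing rough-in = 5.444.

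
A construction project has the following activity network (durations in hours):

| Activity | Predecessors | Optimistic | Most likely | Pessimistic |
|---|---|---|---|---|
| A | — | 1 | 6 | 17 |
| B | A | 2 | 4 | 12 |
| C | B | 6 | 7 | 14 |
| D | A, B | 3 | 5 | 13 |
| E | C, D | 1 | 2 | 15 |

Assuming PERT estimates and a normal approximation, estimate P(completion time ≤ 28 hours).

te_A = (1 + 4·6 + 17)/6 = 42/6 = 7; σ²_A = ((17−1)/6)² = 7.111
te_B = (2 + 4·4 + 12)/6 = 30/6 = 5; σ²_B = ((12−2)/6)² = 2.778
te_C = (6 + 4·7 + 14)/6 = 48/6 = 8; σ²_C = ((14−6)/6)² = 1.778
te_D = (3 + 4·5 + 13)/6 = 36/6 = 6; σ²_D = ((13−3)/6)² = 2.778
te_E = (1 + 4·2 + 15)/6 = 24/6 = 4; σ²_E = ((15−1)/6)² = 5.444

Forward pass:
ES_A = 0; EF_A = 7
ES_B = 7; EF_B = 7+5 = 12
ES_C = 12; EF_C = 12+8 = 20
ES_D = max(EF_A=7, EF_B=12) = 12; EF_D = 12+6 = 18
ES_E = max(EF_C=20, EF_D=18) = 20; EF_E = 20+4 = 24
Expected project duration μ = 24 hours. Critical path: A → B → C → E.

Variance along critical path = 7.111 + 2.778 + 1.778 + 5.444 = 17.111; σ = √17.111 = 4.137 hours.
Z = (28 − 24) / 4.137 = 0.967
P(T ≤ 28) = Φ(0.967) ≈ 0.833

0.833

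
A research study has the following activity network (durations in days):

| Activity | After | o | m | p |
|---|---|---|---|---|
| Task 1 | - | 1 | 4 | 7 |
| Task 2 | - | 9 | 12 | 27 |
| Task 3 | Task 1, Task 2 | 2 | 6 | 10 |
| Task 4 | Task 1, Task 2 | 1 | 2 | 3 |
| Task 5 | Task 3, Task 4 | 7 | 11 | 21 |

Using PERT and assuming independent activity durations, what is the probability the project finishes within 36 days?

0.840

te_Task 1 = (1 + 4·4 + 7)/6 = 24/6 = 4; σ²_Task 1 = ((7−1)/6)² = 1.000
te_Task 2 = (9 + 4·12 + 27)/6 = 84/6 = 14; σ²_Task 2 = ((27−9)/6)² = 9.000
te_Task 3 = (2 + 4·6 + 10)/6 = 36/6 = 6; σ²_Task 3 = ((10−2)/6)² = 1.778
te_Task 4 = (1 + 4·2 + 3)/6 = 12/6 = 2; σ²_Task 4 = ((3−1)/6)² = 0.111
te_Task 5 = (7 + 4·11 + 21)/6 = 72/6 = 12; σ²_Task 5 = ((21−7)/6)² = 5.444

Forward pass:
ES_Task 1 = 0; EF_Task 1 = 4
ES_Task 2 = 0; EF_Task 2 = 14
ES_Task 3 = max(EF_Task 1=4, EF_Task 2=14) = 14; EF_Task 3 = 14+6 = 20
ES_Task 4 = max(EF_Task 1=4, EF_Task 2=14) = 14; EF_Task 4 = 14+2 = 16
ES_Task 5 = max(EF_Task 3=20, EF_Task 4=16) = 20; EF_Task 5 = 20+12 = 32
Expected project duration μ = 32 days. Critical path: Task 2 → Task 3 → Task 5.

Variance along critical path = 9.000 + 1.778 + 5.444 = 16.222; σ = √16.222 = 4.028 days.
Z = (36 − 32) / 4.028 = 0.993
P(T ≤ 36) = Φ(0.993) ≈ 0.840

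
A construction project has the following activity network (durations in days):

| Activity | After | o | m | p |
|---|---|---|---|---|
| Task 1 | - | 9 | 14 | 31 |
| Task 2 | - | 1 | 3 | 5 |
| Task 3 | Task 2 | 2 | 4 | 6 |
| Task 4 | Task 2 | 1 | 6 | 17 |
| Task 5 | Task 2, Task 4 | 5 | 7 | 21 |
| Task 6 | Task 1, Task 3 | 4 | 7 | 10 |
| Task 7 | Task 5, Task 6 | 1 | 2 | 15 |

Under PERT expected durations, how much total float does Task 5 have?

te_Task 1 = (9 + 4·14 + 31)/6 = 96/6 = 16
te_Task 2 = (1 + 4·3 + 5)/6 = 18/6 = 3
te_Task 3 = (2 + 4·4 + 6)/6 = 24/6 = 4
te_Task 4 = (1 + 4·6 + 17)/6 = 42/6 = 7
te_Task 5 = (5 + 4·7 + 21)/6 = 54/6 = 9
te_Task 6 = (4 + 4·7 + 10)/6 = 42/6 = 7
te_Task 7 = (1 + 4·2 + 15)/6 = 24/6 = 4

Forward pass:
ES_Task 1 = 0; EF_Task 1 = 16
ES_Task 2 = 0; EF_Task 2 = 3
ES_Task 3 = 3; EF_Task 3 = 3+4 = 7
ES_Task 4 = 3; EF_Task 4 = 3+7 = 10
ES_Task 5 = max(EF_Task 2=3, EF_Task 4=10) = 10; EF_Task 5 = 10+9 = 19
ES_Task 6 = max(EF_Task 1=16, EF_Task 3=7) = 16; EF_Task 6 = 16+7 = 23
ES_Task 7 = max(EF_Task 5=19, EF_Task 6=23) = 23; EF_Task 7 = 23+4 = 27
Expected project duration μ = 27 days. Critical path: Task 1 → Task 6 → Task 7.

Backward pass:
LF_Task 7 = 27; LS_Task 7 = 27−4 = 23
LF_Task 6 = LS_Task 7 = 23; LS_Task 6 = 23−7 = 16
LF_Task 5 = LS_Task 7 = 23; LS_Task 5 = 23−9 = 14
LF_Task 4 = LS_Task 5 = 14; LS_Task 4 = 14−7 = 7
LF_Task 3 = LS_Task 6 = 16; LS_Task 3 = 16−4 = 12
LF_Task 2 = min(LS_Task 3=12, LS_Task 4=7, LS_Task 5=14) = 7; LS_Task 2 = 7−3 = 4
LF_Task 1 = LS_Task 6 = 16; LS_Task 1 = 16−16 = 0
Slack_Task 5 = LS_Task 5 − ES_Task 5 = 14 − 10 = 4

4 days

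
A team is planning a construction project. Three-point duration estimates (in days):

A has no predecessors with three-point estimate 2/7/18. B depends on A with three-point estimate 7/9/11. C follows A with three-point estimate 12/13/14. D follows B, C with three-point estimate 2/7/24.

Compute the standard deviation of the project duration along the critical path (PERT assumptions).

4.55 days

te_A = (2 + 4·7 + 18)/6 = 48/6 = 8; σ²_A = ((18−2)/6)² = 7.111
te_B = (7 + 4·9 + 11)/6 = 54/6 = 9; σ²_B = ((11−7)/6)² = 0.444
te_C = (12 + 4·13 + 14)/6 = 78/6 = 13; σ²_C = ((14−12)/6)² = 0.111
te_D = (2 + 4·7 + 24)/6 = 54/6 = 9; σ²_D = ((24−2)/6)² = 13.444

Forward pass:
ES_A = 0; EF_A = 8
ES_B = 8; EF_B = 8+9 = 17
ES_C = 8; EF_C = 8+13 = 21
ES_D = max(EF_B=17, EF_C=21) = 21; EF_D = 21+9 = 30
Expected project duration μ = 30 days. Critical path: A → C → D.

Variance along critical path = 7.111 + 0.111 + 13.444 = 20.667
σ = √20.667 = 4.546 days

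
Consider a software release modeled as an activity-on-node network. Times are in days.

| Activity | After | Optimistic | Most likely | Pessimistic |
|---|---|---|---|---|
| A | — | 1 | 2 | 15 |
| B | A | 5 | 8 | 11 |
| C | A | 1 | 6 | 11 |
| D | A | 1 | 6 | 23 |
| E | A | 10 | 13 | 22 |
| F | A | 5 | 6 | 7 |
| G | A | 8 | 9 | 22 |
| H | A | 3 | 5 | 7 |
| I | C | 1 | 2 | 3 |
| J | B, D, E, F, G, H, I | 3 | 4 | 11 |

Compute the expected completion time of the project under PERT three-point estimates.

23 days

te_A = (1 + 4·2 + 15)/6 = 24/6 = 4
te_B = (5 + 4·8 + 11)/6 = 48/6 = 8
te_C = (1 + 4·6 + 11)/6 = 36/6 = 6
te_D = (1 + 4·6 + 23)/6 = 48/6 = 8
te_E = (10 + 4·13 + 22)/6 = 84/6 = 14
te_F = (5 + 4·6 + 7)/6 = 36/6 = 6
te_G = (8 + 4·9 + 22)/6 = 66/6 = 11
te_H = (3 + 4·5 + 7)/6 = 30/6 = 5
te_I = (1 + 4·2 + 3)/6 = 12/6 = 2
te_J = (3 + 4·4 + 11)/6 = 30/6 = 5

Forward pass:
ES_A = 0; EF_A = 4
ES_B = 4; EF_B = 4+8 = 12
ES_C = 4; EF_C = 4+6 = 10
ES_D = 4; EF_D = 4+8 = 12
ES_E = 4; EF_E = 4+14 = 18
ES_F = 4; EF_F = 4+6 = 10
ES_G = 4; EF_G = 4+11 = 15
ES_H = 4; EF_H = 4+5 = 9
ES_I = 10; EF_I = 10+2 = 12
ES_J = max(EF_B=12, EF_D=12, EF_E=18, EF_F=10, EF_G=15, EF_H=9, EF_I=12) = 18; EF_J = 18+5 = 23
Expected project duration μ = 23 days. Critical path: A → E → J.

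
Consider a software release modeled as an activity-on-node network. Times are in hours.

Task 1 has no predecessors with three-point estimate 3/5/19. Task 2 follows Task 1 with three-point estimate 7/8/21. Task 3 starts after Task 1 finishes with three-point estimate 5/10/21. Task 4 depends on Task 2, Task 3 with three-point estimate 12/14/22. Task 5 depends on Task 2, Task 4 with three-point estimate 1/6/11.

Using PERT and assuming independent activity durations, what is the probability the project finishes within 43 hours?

0.816

te_Task 1 = (3 + 4·5 + 19)/6 = 42/6 = 7; σ²_Task 1 = ((19−3)/6)² = 7.111
te_Task 2 = (7 + 4·8 + 21)/6 = 60/6 = 10; σ²_Task 2 = ((21−7)/6)² = 5.444
te_Task 3 = (5 + 4·10 + 21)/6 = 66/6 = 11; σ²_Task 3 = ((21−5)/6)² = 7.111
te_Task 4 = (12 + 4·14 + 22)/6 = 90/6 = 15; σ²_Task 4 = ((22−12)/6)² = 2.778
te_Task 5 = (1 + 4·6 + 11)/6 = 36/6 = 6; σ²_Task 5 = ((11−1)/6)² = 2.778

Forward pass:
ES_Task 1 = 0; EF_Task 1 = 7
ES_Task 2 = 7; EF_Task 2 = 7+10 = 17
ES_Task 3 = 7; EF_Task 3 = 7+11 = 18
ES_Task 4 = max(EF_Task 2=17, EF_Task 3=18) = 18; EF_Task 4 = 18+15 = 33
ES_Task 5 = max(EF_Task 2=17, EF_Task 4=33) = 33; EF_Task 5 = 33+6 = 39
Expected project duration μ = 39 hours. Critical path: Task 1 → Task 3 → Task 4 → Task 5.

Variance along critical path = 7.111 + 7.111 + 2.778 + 2.778 = 19.778; σ = √19.778 = 4.447 hours.
Z = (43 − 39) / 4.447 = 0.899
P(T ≤ 43) = Φ(0.899) ≈ 0.816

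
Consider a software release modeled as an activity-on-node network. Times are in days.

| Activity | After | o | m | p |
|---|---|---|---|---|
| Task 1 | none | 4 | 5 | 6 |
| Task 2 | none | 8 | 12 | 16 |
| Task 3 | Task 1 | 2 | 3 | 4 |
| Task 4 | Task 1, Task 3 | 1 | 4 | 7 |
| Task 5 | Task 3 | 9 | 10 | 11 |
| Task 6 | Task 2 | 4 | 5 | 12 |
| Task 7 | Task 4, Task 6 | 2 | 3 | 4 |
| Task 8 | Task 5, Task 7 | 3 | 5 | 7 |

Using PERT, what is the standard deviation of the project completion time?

2.03 days

te_Task 1 = (4 + 4·5 + 6)/6 = 30/6 = 5; σ²_Task 1 = ((6−4)/6)² = 0.111
te_Task 2 = (8 + 4·12 + 16)/6 = 72/6 = 12; σ²_Task 2 = ((16−8)/6)² = 1.778
te_Task 3 = (2 + 4·3 + 4)/6 = 18/6 = 3; σ²_Task 3 = ((4−2)/6)² = 0.111
te_Task 4 = (1 + 4·4 + 7)/6 = 24/6 = 4; σ²_Task 4 = ((7−1)/6)² = 1.000
te_Task 5 = (9 + 4·10 + 11)/6 = 60/6 = 10; σ²_Task 5 = ((11−9)/6)² = 0.111
te_Task 6 = (4 + 4·5 + 12)/6 = 36/6 = 6; σ²_Task 6 = ((12−4)/6)² = 1.778
te_Task 7 = (2 + 4·3 + 4)/6 = 18/6 = 3; σ²_Task 7 = ((4−2)/6)² = 0.111
te_Task 8 = (3 + 4·5 + 7)/6 = 30/6 = 5; σ²_Task 8 = ((7−3)/6)² = 0.444

Forward pass:
ES_Task 1 = 0; EF_Task 1 = 5
ES_Task 2 = 0; EF_Task 2 = 12
ES_Task 3 = 5; EF_Task 3 = 5+3 = 8
ES_Task 4 = max(EF_Task 1=5, EF_Task 3=8) = 8; EF_Task 4 = 8+4 = 12
ES_Task 5 = 8; EF_Task 5 = 8+10 = 18
ES_Task 6 = 12; EF_Task 6 = 12+6 = 18
ES_Task 7 = max(EF_Task 4=12, EF_Task 6=18) = 18; EF_Task 7 = 18+3 = 21
ES_Task 8 = max(EF_Task 5=18, EF_Task 7=21) = 21; EF_Task 8 = 21+5 = 26
Expected project duration μ = 26 days. Critical path: Task 2 → Task 6 → Task 7 → Task 8.

Variance along critical path = 1.778 + 1.778 + 0.111 + 0.444 = 4.111
σ = √4.111 = 2.028 days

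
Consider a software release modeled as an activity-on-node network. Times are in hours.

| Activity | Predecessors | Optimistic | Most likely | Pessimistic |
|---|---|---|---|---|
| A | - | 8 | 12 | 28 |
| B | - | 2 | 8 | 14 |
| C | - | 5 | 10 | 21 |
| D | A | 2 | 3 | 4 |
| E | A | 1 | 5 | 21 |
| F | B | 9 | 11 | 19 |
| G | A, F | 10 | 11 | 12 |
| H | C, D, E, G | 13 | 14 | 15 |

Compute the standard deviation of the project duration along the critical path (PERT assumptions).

2.65 hours

te_A = (8 + 4·12 + 28)/6 = 84/6 = 14; σ²_A = ((28−8)/6)² = 11.111
te_B = (2 + 4·8 + 14)/6 = 48/6 = 8; σ²_B = ((14−2)/6)² = 4.000
te_C = (5 + 4·10 + 21)/6 = 66/6 = 11; σ²_C = ((21−5)/6)² = 7.111
te_D = (2 + 4·3 + 4)/6 = 18/6 = 3; σ²_D = ((4−2)/6)² = 0.111
te_E = (1 + 4·5 + 21)/6 = 42/6 = 7; σ²_E = ((21−1)/6)² = 11.111
te_F = (9 + 4·11 + 19)/6 = 72/6 = 12; σ²_F = ((19−9)/6)² = 2.778
te_G = (10 + 4·11 + 12)/6 = 66/6 = 11; σ²_G = ((12−10)/6)² = 0.111
te_H = (13 + 4·14 + 15)/6 = 84/6 = 14; σ²_H = ((15−13)/6)² = 0.111

Forward pass:
ES_A = 0; EF_A = 14
ES_B = 0; EF_B = 8
ES_C = 0; EF_C = 11
ES_D = 14; EF_D = 14+3 = 17
ES_E = 14; EF_E = 14+7 = 21
ES_F = 8; EF_F = 8+12 = 20
ES_G = max(EF_A=14, EF_F=20) = 20; EF_G = 20+11 = 31
ES_H = max(EF_C=11, EF_D=17, EF_E=21, EF_G=31) = 31; EF_H = 31+14 = 45
Expected project duration μ = 45 hours. Critical path: B → F → G → H.

Variance along critical path = 4.000 + 2.778 + 0.111 + 0.111 = 7.000
σ = √7.000 = 2.646 hours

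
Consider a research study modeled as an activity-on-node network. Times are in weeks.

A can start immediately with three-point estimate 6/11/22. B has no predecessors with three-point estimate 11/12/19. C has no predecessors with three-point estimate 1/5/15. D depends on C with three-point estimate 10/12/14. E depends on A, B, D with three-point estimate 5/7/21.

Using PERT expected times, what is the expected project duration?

te_A = (6 + 4·11 + 22)/6 = 72/6 = 12
te_B = (11 + 4·12 + 19)/6 = 78/6 = 13
te_C = (1 + 4·5 + 15)/6 = 36/6 = 6
te_D = (10 + 4·12 + 14)/6 = 72/6 = 12
te_E = (5 + 4·7 + 21)/6 = 54/6 = 9

Forward pass:
ES_A = 0; EF_A = 12
ES_B = 0; EF_B = 13
ES_C = 0; EF_C = 6
ES_D = 6; EF_D = 6+12 = 18
ES_E = max(EF_A=12, EF_B=13, EF_D=18) = 18; EF_E = 18+9 = 27
Expected project duration μ = 27 weeks. Critical path: C → D → E.

27 weeks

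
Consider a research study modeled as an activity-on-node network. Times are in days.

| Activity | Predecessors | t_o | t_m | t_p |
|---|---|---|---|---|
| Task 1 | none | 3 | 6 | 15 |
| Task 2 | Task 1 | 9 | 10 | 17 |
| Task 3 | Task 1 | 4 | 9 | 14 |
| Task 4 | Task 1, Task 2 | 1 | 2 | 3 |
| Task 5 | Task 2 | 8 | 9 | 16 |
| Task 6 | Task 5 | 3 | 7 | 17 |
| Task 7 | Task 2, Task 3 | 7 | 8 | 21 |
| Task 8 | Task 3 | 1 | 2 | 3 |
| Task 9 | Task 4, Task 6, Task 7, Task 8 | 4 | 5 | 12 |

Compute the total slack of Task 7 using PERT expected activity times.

te_Task 1 = (3 + 4·6 + 15)/6 = 42/6 = 7
te_Task 2 = (9 + 4·10 + 17)/6 = 66/6 = 11
te_Task 3 = (4 + 4·9 + 14)/6 = 54/6 = 9
te_Task 4 = (1 + 4·2 + 3)/6 = 12/6 = 2
te_Task 5 = (8 + 4·9 + 16)/6 = 60/6 = 10
te_Task 6 = (3 + 4·7 + 17)/6 = 48/6 = 8
te_Task 7 = (7 + 4·8 + 21)/6 = 60/6 = 10
te_Task 8 = (1 + 4·2 + 3)/6 = 12/6 = 2
te_Task 9 = (4 + 4·5 + 12)/6 = 36/6 = 6

Forward pass:
ES_Task 1 = 0; EF_Task 1 = 7
ES_Task 2 = 7; EF_Task 2 = 7+11 = 18
ES_Task 3 = 7; EF_Task 3 = 7+9 = 16
ES_Task 4 = max(EF_Task 1=7, EF_Task 2=18) = 18; EF_Task 4 = 18+2 = 20
ES_Task 5 = 18; EF_Task 5 = 18+10 = 28
ES_Task 6 = 28; EF_Task 6 = 28+8 = 36
ES_Task 7 = max(EF_Task 2=18, EF_Task 3=16) = 18; EF_Task 7 = 18+10 = 28
ES_Task 8 = 16; EF_Task 8 = 16+2 = 18
ES_Task 9 = max(EF_Task 4=20, EF_Task 6=36, EF_Task 7=28, EF_Task 8=18) = 36; EF_Task 9 = 36+6 = 42
Expected project duration μ = 42 days. Critical path: Task 1 → Task 2 → Task 5 → Task 6 → Task 9.

Backward pass:
LF_Task 9 = 42; LS_Task 9 = 42−6 = 36
LF_Task 8 = LS_Task 9 = 36; LS_Task 8 = 36−2 = 34
LF_Task 7 = LS_Task 9 = 36; LS_Task 7 = 36−10 = 26
LF_Task 6 = LS_Task 9 = 36; LS_Task 6 = 36−8 = 28
LF_Task 5 = LS_Task 6 = 28; LS_Task 5 = 28−10 = 18
LF_Task 4 = LS_Task 9 = 36; LS_Task 4 = 36−2 = 34
LF_Task 3 = min(LS_Task 7=26, LS_Task 8=34) = 26; LS_Task 3 = 26−9 = 17
LF_Task 2 = min(LS_Task 4=34, LS_Task 5=18, LS_Task 7=26) = 18; LS_Task 2 = 18−11 = 7
LF_Task 1 = min(LS_Task 2=7, LS_Task 3=17, LS_Task 4=34) = 7; LS_Task 1 = 7−7 = 0
Slack_Task 7 = LS_Task 7 − ES_Task 7 = 26 − 18 = 8

8 days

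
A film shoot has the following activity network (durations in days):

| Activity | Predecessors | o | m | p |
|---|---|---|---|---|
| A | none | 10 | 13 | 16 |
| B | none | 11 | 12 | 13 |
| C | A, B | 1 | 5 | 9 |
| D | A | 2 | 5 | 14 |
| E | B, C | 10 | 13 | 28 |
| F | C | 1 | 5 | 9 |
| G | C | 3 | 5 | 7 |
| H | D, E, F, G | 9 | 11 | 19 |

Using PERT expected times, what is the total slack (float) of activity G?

10 days

te_A = (10 + 4·13 + 16)/6 = 78/6 = 13
te_B = (11 + 4·12 + 13)/6 = 72/6 = 12
te_C = (1 + 4·5 + 9)/6 = 30/6 = 5
te_D = (2 + 4·5 + 14)/6 = 36/6 = 6
te_E = (10 + 4·13 + 28)/6 = 90/6 = 15
te_F = (1 + 4·5 + 9)/6 = 30/6 = 5
te_G = (3 + 4·5 + 7)/6 = 30/6 = 5
te_H = (9 + 4·11 + 19)/6 = 72/6 = 12

Forward pass:
ES_A = 0; EF_A = 13
ES_B = 0; EF_B = 12
ES_C = max(EF_A=13, EF_B=12) = 13; EF_C = 13+5 = 18
ES_D = 13; EF_D = 13+6 = 19
ES_E = max(EF_B=12, EF_C=18) = 18; EF_E = 18+15 = 33
ES_F = 18; EF_F = 18+5 = 23
ES_G = 18; EF_G = 18+5 = 23
ES_H = max(EF_D=19, EF_E=33, EF_F=23, EF_G=23) = 33; EF_H = 33+12 = 45
Expected project duration μ = 45 days. Critical path: A → C → E → H.

Backward pass:
LF_H = 45; LS_H = 45−12 = 33
LF_G = LS_H = 33; LS_G = 33−5 = 28
LF_F = LS_H = 33; LS_F = 33−5 = 28
LF_E = LS_H = 33; LS_E = 33−15 = 18
LF_D = LS_H = 33; LS_D = 33−6 = 27
LF_C = min(LS_E=18, LS_F=28, LS_G=28) = 18; LS_C = 18−5 = 13
LF_B = min(LS_C=13, LS_E=18) = 13; LS_B = 13−12 = 1
LF_A = min(LS_C=13, LS_D=27) = 13; LS_A = 13−13 = 0
Slack_G = LS_G − ES_G = 28 − 18 = 10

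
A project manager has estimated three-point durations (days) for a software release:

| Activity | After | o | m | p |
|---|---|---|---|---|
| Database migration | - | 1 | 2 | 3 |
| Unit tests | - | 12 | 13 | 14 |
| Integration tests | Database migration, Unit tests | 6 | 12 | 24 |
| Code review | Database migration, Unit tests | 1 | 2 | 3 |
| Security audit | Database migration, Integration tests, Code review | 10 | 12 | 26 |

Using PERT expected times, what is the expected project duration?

40 days

te_Database migration = (1 + 4·2 + 3)/6 = 12/6 = 2
te_Unit tests = (12 + 4·13 + 14)/6 = 78/6 = 13
te_Integration tests = (6 + 4·12 + 24)/6 = 78/6 = 13
te_Code review = (1 + 4·2 + 3)/6 = 12/6 = 2
te_Security audit = (10 + 4·12 + 26)/6 = 84/6 = 14

Forward pass:
ES_Database migration = 0; EF_Database migration = 2
ES_Unit tests = 0; EF_Unit tests = 13
ES_Integration tests = max(EF_Database migration=2, EF_Unit tests=13) = 13; EF_Integration tests = 13+13 = 26
ES_Code review = max(EF_Database migration=2, EF_Unit tests=13) = 13; EF_Code review = 13+2 = 15
ES_Security audit = max(EF_Database migration=2, EF_Integration tests=26, EF_Code review=15) = 26; EF_Security audit = 26+14 = 40
Expected project duration μ = 40 days. Critical path: Unit tests → Integration tests → Security audit.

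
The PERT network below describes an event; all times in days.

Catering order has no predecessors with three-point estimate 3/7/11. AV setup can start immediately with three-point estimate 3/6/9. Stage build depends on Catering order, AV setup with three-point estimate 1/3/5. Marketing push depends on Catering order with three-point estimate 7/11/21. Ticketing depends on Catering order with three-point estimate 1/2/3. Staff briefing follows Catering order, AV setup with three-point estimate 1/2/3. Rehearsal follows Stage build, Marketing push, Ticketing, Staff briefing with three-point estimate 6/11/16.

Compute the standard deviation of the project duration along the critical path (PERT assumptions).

3.16 days

te_Catering order = (3 + 4·7 + 11)/6 = 42/6 = 7; σ²_Catering order = ((11−3)/6)² = 1.778
te_AV setup = (3 + 4·6 + 9)/6 = 36/6 = 6; σ²_AV setup = ((9−3)/6)² = 1.000
te_Stage build = (1 + 4·3 + 5)/6 = 18/6 = 3; σ²_Stage build = ((5−1)/6)² = 0.444
te_Marketing push = (7 + 4·11 + 21)/6 = 72/6 = 12; σ²_Marketing push = ((21−7)/6)² = 5.444
te_Ticketing = (1 + 4·2 + 3)/6 = 12/6 = 2; σ²_Ticketing = ((3−1)/6)² = 0.111
te_Staff briefing = (1 + 4·2 + 3)/6 = 12/6 = 2; σ²_Staff briefing = ((3−1)/6)² = 0.111
te_Rehearsal = (6 + 4·11 + 16)/6 = 66/6 = 11; σ²_Rehearsal = ((16−6)/6)² = 2.778

Forward pass:
ES_Catering order = 0; EF_Catering order = 7
ES_AV setup = 0; EF_AV setup = 6
ES_Stage build = max(EF_Catering order=7, EF_AV setup=6) = 7; EF_Stage build = 7+3 = 10
ES_Marketing push = 7; EF_Marketing push = 7+12 = 19
ES_Ticketing = 7; EF_Ticketing = 7+2 = 9
ES_Staff briefing = max(EF_Catering order=7, EF_AV setup=6) = 7; EF_Staff briefing = 7+2 = 9
ES_Rehearsal = max(EF_Stage build=10, EF_Marketing push=19, EF_Ticketing=9, EF_Staff briefing=9) = 19; EF_Rehearsal = 19+11 = 30
Expected project duration μ = 30 days. Critical path: Catering order → Marketing push → Rehearsal.

Variance along critical path = 1.778 + 5.444 + 2.778 = 10.000
σ = √10.000 = 3.162 days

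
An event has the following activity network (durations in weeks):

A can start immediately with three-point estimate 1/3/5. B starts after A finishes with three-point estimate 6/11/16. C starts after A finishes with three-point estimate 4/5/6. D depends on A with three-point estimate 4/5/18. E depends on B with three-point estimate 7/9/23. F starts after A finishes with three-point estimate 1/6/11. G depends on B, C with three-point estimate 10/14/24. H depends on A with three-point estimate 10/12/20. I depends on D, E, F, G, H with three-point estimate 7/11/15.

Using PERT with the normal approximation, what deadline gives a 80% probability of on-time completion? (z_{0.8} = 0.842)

42.7 weeks

te_A = (1 + 4·3 + 5)/6 = 18/6 = 3; σ²_A = ((5−1)/6)² = 0.444
te_B = (6 + 4·11 + 16)/6 = 66/6 = 11; σ²_B = ((16−6)/6)² = 2.778
te_C = (4 + 4·5 + 6)/6 = 30/6 = 5; σ²_C = ((6−4)/6)² = 0.111
te_D = (4 + 4·5 + 18)/6 = 42/6 = 7; σ²_D = ((18−4)/6)² = 5.444
te_E = (7 + 4·9 + 23)/6 = 66/6 = 11; σ²_E = ((23−7)/6)² = 7.111
te_F = (1 + 4·6 + 11)/6 = 36/6 = 6; σ²_F = ((11−1)/6)² = 2.778
te_G = (10 + 4·14 + 24)/6 = 90/6 = 15; σ²_G = ((24−10)/6)² = 5.444
te_H = (10 + 4·12 + 20)/6 = 78/6 = 13; σ²_H = ((20−10)/6)² = 2.778
te_I = (7 + 4·11 + 15)/6 = 66/6 = 11; σ²_I = ((15−7)/6)² = 1.778

Forward pass:
ES_A = 0; EF_A = 3
ES_B = 3; EF_B = 3+11 = 14
ES_C = 3; EF_C = 3+5 = 8
ES_D = 3; EF_D = 3+7 = 10
ES_E = 14; EF_E = 14+11 = 25
ES_F = 3; EF_F = 3+6 = 9
ES_G = max(EF_B=14, EF_C=8) = 14; EF_G = 14+15 = 29
ES_H = 3; EF_H = 3+13 = 16
ES_I = max(EF_D=10, EF_E=25, EF_F=9, EF_G=29, EF_H=16) = 29; EF_I = 29+11 = 40
Expected project duration μ = 40 weeks. Critical path: A → B → G → I.

Variance along critical path = 0.444 + 2.778 + 5.444 + 1.778 = 10.444; σ = 3.232 weeks.
D = μ + z·σ = 40 + 0.842·3.232 = 42.7 weeks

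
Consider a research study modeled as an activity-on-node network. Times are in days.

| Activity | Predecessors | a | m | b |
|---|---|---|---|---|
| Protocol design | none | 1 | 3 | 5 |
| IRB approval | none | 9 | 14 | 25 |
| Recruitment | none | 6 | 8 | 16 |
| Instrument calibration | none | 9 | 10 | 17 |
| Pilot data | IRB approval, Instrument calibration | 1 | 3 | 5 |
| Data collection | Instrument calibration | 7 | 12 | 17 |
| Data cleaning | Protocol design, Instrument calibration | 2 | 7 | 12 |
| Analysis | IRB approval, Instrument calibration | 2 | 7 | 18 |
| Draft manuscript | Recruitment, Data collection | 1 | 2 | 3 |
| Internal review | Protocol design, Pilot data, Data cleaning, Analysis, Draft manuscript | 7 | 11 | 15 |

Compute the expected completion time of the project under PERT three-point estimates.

36 days

te_Protocol design = (1 + 4·3 + 5)/6 = 18/6 = 3
te_IRB approval = (9 + 4·14 + 25)/6 = 90/6 = 15
te_Recruitment = (6 + 4·8 + 16)/6 = 54/6 = 9
te_Instrument calibration = (9 + 4·10 + 17)/6 = 66/6 = 11
te_Pilot data = (1 + 4·3 + 5)/6 = 18/6 = 3
te_Data collection = (7 + 4·12 + 17)/6 = 72/6 = 12
te_Data cleaning = (2 + 4·7 + 12)/6 = 42/6 = 7
te_Analysis = (2 + 4·7 + 18)/6 = 48/6 = 8
te_Draft manuscript = (1 + 4·2 + 3)/6 = 12/6 = 2
te_Internal review = (7 + 4·11 + 15)/6 = 66/6 = 11

Forward pass:
ES_Protocol design = 0; EF_Protocol design = 3
ES_IRB approval = 0; EF_IRB approval = 15
ES_Recruitment = 0; EF_Recruitment = 9
ES_Instrument calibration = 0; EF_Instrument calibration = 11
ES_Pilot data = max(EF_IRB approval=15, EF_Instrument calibration=11) = 15; EF_Pilot data = 15+3 = 18
ES_Data collection = 11; EF_Data collection = 11+12 = 23
ES_Data cleaning = max(EF_Protocol design=3, EF_Instrument calibration=11) = 11; EF_Data cleaning = 11+7 = 18
ES_Analysis = max(EF_IRB approval=15, EF_Instrument calibration=11) = 15; EF_Analysis = 15+8 = 23
ES_Draft manuscript = max(EF_Recruitment=9, EF_Data collection=23) = 23; EF_Draft manuscript = 23+2 = 25
ES_Internal review = max(EF_Protocol design=3, EF_Pilot data=18, EF_Data cleaning=18, EF_Analysis=23, EF_Draft manuscript=25) = 25; EF_Internal review = 25+11 = 36
Expected project duration μ = 36 days. Critical path: Instrument calibration → Data collection → Draft manuscript → Internal review.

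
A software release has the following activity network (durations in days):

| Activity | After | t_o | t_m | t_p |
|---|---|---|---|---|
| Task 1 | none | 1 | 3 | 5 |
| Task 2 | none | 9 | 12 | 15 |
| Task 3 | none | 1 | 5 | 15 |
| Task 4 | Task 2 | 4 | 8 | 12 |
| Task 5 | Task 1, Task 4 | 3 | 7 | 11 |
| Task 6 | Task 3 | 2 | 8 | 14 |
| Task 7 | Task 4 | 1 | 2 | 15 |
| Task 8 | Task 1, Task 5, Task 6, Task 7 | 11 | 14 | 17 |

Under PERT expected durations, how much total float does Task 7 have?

3 days

te_Task 1 = (1 + 4·3 + 5)/6 = 18/6 = 3
te_Task 2 = (9 + 4·12 + 15)/6 = 72/6 = 12
te_Task 3 = (1 + 4·5 + 15)/6 = 36/6 = 6
te_Task 4 = (4 + 4·8 + 12)/6 = 48/6 = 8
te_Task 5 = (3 + 4·7 + 11)/6 = 42/6 = 7
te_Task 6 = (2 + 4·8 + 14)/6 = 48/6 = 8
te_Task 7 = (1 + 4·2 + 15)/6 = 24/6 = 4
te_Task 8 = (11 + 4·14 + 17)/6 = 84/6 = 14

Forward pass:
ES_Task 1 = 0; EF_Task 1 = 3
ES_Task 2 = 0; EF_Task 2 = 12
ES_Task 3 = 0; EF_Task 3 = 6
ES_Task 4 = 12; EF_Task 4 = 12+8 = 20
ES_Task 5 = max(EF_Task 1=3, EF_Task 4=20) = 20; EF_Task 5 = 20+7 = 27
ES_Task 6 = 6; EF_Task 6 = 6+8 = 14
ES_Task 7 = 20; EF_Task 7 = 20+4 = 24
ES_Task 8 = max(EF_Task 1=3, EF_Task 5=27, EF_Task 6=14, EF_Task 7=24) = 27; EF_Task 8 = 27+14 = 41
Expected project duration μ = 41 days. Critical path: Task 2 → Task 4 → Task 5 → Task 8.

Backward pass:
LF_Task 8 = 41; LS_Task 8 = 41−14 = 27
LF_Task 7 = LS_Task 8 = 27; LS_Task 7 = 27−4 = 23
LF_Task 6 = LS_Task 8 = 27; LS_Task 6 = 27−8 = 19
LF_Task 5 = LS_Task 8 = 27; LS_Task 5 = 27−7 = 20
LF_Task 4 = min(LS_Task 5=20, LS_Task 7=23) = 20; LS_Task 4 = 20−8 = 12
LF_Task 3 = LS_Task 6 = 19; LS_Task 3 = 19−6 = 13
LF_Task 2 = LS_Task 4 = 12; LS_Task 2 = 12−12 = 0
LF_Task 1 = min(LS_Task 5=20, LS_Task 8=27) = 20; LS_Task 1 = 20−3 = 17
Slack_Task 7 = LS_Task 7 − ES_Task 7 = 23 − 20 = 3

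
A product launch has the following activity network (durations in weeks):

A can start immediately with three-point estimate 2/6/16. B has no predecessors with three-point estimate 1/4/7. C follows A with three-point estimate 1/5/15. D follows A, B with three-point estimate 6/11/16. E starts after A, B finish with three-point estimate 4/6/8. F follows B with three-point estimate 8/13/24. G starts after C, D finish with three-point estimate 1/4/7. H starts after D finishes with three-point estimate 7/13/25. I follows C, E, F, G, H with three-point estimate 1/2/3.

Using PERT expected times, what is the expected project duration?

te_A = (2 + 4·6 + 16)/6 = 42/6 = 7
te_B = (1 + 4·4 + 7)/6 = 24/6 = 4
te_C = (1 + 4·5 + 15)/6 = 36/6 = 6
te_D = (6 + 4·11 + 16)/6 = 66/6 = 11
te_E = (4 + 4·6 + 8)/6 = 36/6 = 6
te_F = (8 + 4·13 + 24)/6 = 84/6 = 14
te_G = (1 + 4·4 + 7)/6 = 24/6 = 4
te_H = (7 + 4·13 + 25)/6 = 84/6 = 14
te_I = (1 + 4·2 + 3)/6 = 12/6 = 2

Forward pass:
ES_A = 0; EF_A = 7
ES_B = 0; EF_B = 4
ES_C = 7; EF_C = 7+6 = 13
ES_D = max(EF_A=7, EF_B=4) = 7; EF_D = 7+11 = 18
ES_E = max(EF_A=7, EF_B=4) = 7; EF_E = 7+6 = 13
ES_F = 4; EF_F = 4+14 = 18
ES_G = max(EF_C=13, EF_D=18) = 18; EF_G = 18+4 = 22
ES_H = 18; EF_H = 18+14 = 32
ES_I = max(EF_C=13, EF_E=13, EF_F=18, EF_G=22, EF_H=32) = 32; EF_I = 32+2 = 34
Expected project duration μ = 34 weeks. Critical path: A → D → H → I.

34 weeks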